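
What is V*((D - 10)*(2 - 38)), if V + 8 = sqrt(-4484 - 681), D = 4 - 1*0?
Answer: -1728 + 216*I*sqrt(5165) ≈ -1728.0 + 15523.0*I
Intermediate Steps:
D = 4 (D = 4 + 0 = 4)
V = -8 + I*sqrt(5165) (V = -8 + sqrt(-4484 - 681) = -8 + sqrt(-5165) = -8 + I*sqrt(5165) ≈ -8.0 + 71.868*I)
V*((D - 10)*(2 - 38)) = (-8 + I*sqrt(5165))*((4 - 10)*(2 - 38)) = (-8 + I*sqrt(5165))*(-6*(-36)) = (-8 + I*sqrt(5165))*216 = -1728 + 216*I*sqrt(5165)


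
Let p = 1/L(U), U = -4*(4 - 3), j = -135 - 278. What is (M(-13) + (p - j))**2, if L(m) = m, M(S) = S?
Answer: 2556801/16 ≈ 1.5980e+5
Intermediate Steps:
j = -413
U = -4 (U = -4*1 = -4)
p = -1/4 (p = 1/(-4) = -1/4 ≈ -0.25000)
(M(-13) + (p - j))**2 = (-13 + (-1/4 - 1*(-413)))**2 = (-13 + (-1/4 + 413))**2 = (-13 + 1651/4)**2 = (1599/4)**2 = 2556801/16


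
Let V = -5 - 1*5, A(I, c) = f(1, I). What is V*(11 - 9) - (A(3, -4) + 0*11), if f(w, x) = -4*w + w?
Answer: -17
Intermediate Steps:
f(w, x) = -3*w
A(I, c) = -3 (A(I, c) = -3*1 = -3)
V = -10 (V = -5 - 5 = -10)
V*(11 - 9) - (A(3, -4) + 0*11) = -10*(11 - 9) - (-3 + 0*11) = -10*2 - (-3 + 0) = -20 - 1*(-3) = -20 + 3 = -17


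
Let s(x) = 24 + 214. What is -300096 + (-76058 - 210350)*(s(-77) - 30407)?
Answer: 8640342856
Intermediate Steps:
s(x) = 238
-300096 + (-76058 - 210350)*(s(-77) - 30407) = -300096 + (-76058 - 210350)*(238 - 30407) = -300096 - 286408*(-30169) = -300096 + 8640642952 = 8640342856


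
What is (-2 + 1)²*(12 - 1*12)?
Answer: 0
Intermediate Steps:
(-2 + 1)²*(12 - 1*12) = (-1)²*(12 - 12) = 1*0 = 0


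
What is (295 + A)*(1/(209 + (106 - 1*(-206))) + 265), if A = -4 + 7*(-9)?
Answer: 31479048/521 ≈ 60420.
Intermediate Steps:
A = -67 (A = -4 - 63 = -67)
(295 + A)*(1/(209 + (106 - 1*(-206))) + 265) = (295 - 67)*(1/(209 + (106 - 1*(-206))) + 265) = 228*(1/(209 + (106 + 206)) + 265) = 228*(1/(209 + 312) + 265) = 228*(1/521 + 265) = 228*(138066/521) = 31479048/521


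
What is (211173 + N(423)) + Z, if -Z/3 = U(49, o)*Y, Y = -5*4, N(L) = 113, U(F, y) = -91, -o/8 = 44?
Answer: 205826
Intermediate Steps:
o = -352 (o = -8*44 = -352)
Y = -20
Z = -5460 (Z = -(-273)*(-20) = -3*1820 = -5460)
(211173 + N(423)) + Z = (211173 + 113) - 5460 = 211286 - 5460 = 205826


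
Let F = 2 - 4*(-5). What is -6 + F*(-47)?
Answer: -1040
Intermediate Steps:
F = 22 (F = 2 + 20 = 22)
-6 + F*(-47) = -6 + 22*(-47) = -6 - 1034 = -1040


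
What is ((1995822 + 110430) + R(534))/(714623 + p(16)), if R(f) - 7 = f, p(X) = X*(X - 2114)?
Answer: 2106793/681055 ≈ 3.0934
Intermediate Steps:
p(X) = X*(-2114 + X)
R(f) = 7 + f
((1995822 + 110430) + R(534))/(714623 + p(16)) = ((1995822 + 110430) + (7 + 534))/(714623 + 16*(-2114 + 16)) = (2106252 + 541)/(714623 + 16*(-2098)) = 2106793/(714623 - 33568) = 2106793/681055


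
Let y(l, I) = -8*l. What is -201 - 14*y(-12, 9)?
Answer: -1545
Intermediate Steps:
-201 - 14*y(-12, 9) = -201 - (-112)*(-12) = -201 - 14*96 = -201 - 1344 = -1545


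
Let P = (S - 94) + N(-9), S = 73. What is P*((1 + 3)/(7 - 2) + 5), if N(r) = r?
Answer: -174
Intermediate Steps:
P = -30 (P = (73 - 94) - 9 = -21 - 9 = -30)
P*((1 + 3)/(7 - 2) + 5) = -30*((1 + 3)/(7 - 2) + 5) = -30*(4/5 + 5) = -30*(4*(⅕) + 5) = -30*(⅘ + 5) = -30*29/5 = -174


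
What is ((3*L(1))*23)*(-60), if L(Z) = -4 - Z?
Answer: 20700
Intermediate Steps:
((3*L(1))*23)*(-60) = ((3*(-4 - 1*1))*23)*(-60) = ((3*(-4 - 1))*23)*(-60) = ((3*(-5))*23)*(-60) = -15*23*(-60) = -345*(-60) = 20700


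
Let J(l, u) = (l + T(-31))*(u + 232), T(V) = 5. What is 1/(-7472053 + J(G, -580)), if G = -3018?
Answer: -1/6423529 ≈ -1.5568e-7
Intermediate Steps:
J(l, u) = (5 + l)*(232 + u) (J(l, u) = (l + 5)*(u + 232) = (5 + l)*(232 + u))
1/(-7472053 + J(G, -580)) = 1/(-7472053 + (1160 + 5*(-580) + 232*(-3018) - 3018*(-580))) = 1/(-7472053 + (1160 - 2900 - 700176 + 1750440)) = 1/(-7472053 + 1048524) = 1/(-6423529) = -1/6423529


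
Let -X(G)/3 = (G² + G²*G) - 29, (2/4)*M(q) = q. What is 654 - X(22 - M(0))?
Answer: 33963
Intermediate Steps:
M(q) = 2*q
X(G) = 87 - 3*G² - 3*G³ (X(G) = -3*((G² + G²*G) - 29) = -3*((G² + G³) - 29) = -3*(-29 + G² + G³) = 87 - 3*G² - 3*G³)
654 - X(22 - M(0)) = 654 - (87 - 3*(22 - 2*0)² - 3*(22 - 2*0)³) = 654 - (87 - 3*(22 - 1*0)² - 3*(22 - 1*0)³) = 654 - (87 - 3*(22 + 0)² - 3*(22 + 0)³) = 654 - (87 - 3*22² - 3*22³) = 654 - (87 - 3*484 - 3*10648) = 654 - (87 - 1452 - 31944) = 654 - 1*(-33309) = 654 + 33309 = 33963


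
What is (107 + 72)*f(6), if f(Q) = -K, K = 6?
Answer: -1074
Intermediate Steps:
f(Q) = -6 (f(Q) = -1*6 = -6)
(107 + 72)*f(6) = (107 + 72)*(-6) = 179*(-6) = -1074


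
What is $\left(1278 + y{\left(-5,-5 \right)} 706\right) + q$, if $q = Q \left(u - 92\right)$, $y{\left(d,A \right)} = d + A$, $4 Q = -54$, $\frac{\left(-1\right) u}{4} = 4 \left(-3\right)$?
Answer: $-5188$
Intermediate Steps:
$u = 48$ ($u = - 4 \cdot 4 \left(-3\right) = \left(-4\right) \left(-12\right) = 48$)
$Q = - \frac{27}{2}$ ($Q = \frac{1}{4} \left(-54\right) = - \frac{27}{2} \approx -13.5$)
$y{\left(d,A \right)} = A + d$
$q = 594$ ($q = - \frac{27 \left(48 - 92\right)}{2} = \left(- \frac{27}{2}\right) \left(-44\right) = 594$)
$\left(1278 + y{\left(-5,-5 \right)} 706\right) + q = \left(1278 + \left(-5 - 5\right) 706\right) + 594 = \left(1278 - 7060\right) + 594 = -5782 + 594 = -5188$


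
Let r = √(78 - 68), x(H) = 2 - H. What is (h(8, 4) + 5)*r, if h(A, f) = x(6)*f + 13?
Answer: 2*√10 ≈ 6.3246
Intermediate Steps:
r = √10 ≈ 3.1623
h(A, f) = 13 - 4*f (h(A, f) = (2 - 1*6)*f + 13 = (2 - 6)*f + 13 = -4*f + 13 = 13 - 4*f)
(h(8, 4) + 5)*r = ((13 - 4*4) + 5)*√10 = ((13 - 16) + 5)*√10 = (-3 + 5)*√10 = 2*√10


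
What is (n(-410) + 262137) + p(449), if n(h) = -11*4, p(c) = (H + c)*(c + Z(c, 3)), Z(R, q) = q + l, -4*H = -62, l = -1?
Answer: 943165/2 ≈ 4.7158e+5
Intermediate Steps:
H = 31/2 (H = -¼*(-62) = 31/2 ≈ 15.500)
Z(R, q) = -1 + q (Z(R, q) = q - 1 = -1 + q)
p(c) = (2 + c)*(31/2 + c) (p(c) = (31/2 + c)*(c + (-1 + 3)) = (31/2 + c)*(c + 2) = (31/2 + c)*(2 + c) = (2 + c)*(31/2 + c))
n(h) = -44
(n(-410) + 262137) + p(449) = (-44 + 262137) + (31 + 449² + (35/2)*449) = 262093 + (31 + 201601 + 15715/2) = 262093 + 418979/2 = 943165/2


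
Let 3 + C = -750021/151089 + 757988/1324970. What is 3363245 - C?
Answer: 112214014893127213/33364732055 ≈ 3.3633e+6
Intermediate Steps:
C = -246632808738/33364732055 (C = -3 + (-750021/151089 + 757988/1324970) = -3 + (-750021*1/151089 + 757988*(1/1324970)) = -3 + (-250007/50363 + 378994/662485) = -3 - 146538612573/33364732055 = -246632808738/33364732055 ≈ -7.3920)
3363245 - C = 3363245 - 1*(-246632808738/33364732055) = 3363245 + 246632808738/33364732055 = 112214014893127213/33364732055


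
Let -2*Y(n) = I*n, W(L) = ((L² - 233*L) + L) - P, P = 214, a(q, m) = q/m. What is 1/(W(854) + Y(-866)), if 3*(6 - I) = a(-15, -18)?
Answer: 18/9602131 ≈ 1.8746e-6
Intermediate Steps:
I = 103/18 (I = 6 - (-5)/(-18) = 6 - (-5)*(-1)/18 = 6 - ⅓*⅚ = 6 - 5/18 = 103/18 ≈ 5.7222)
W(L) = -214 + L² - 232*L (W(L) = ((L² - 233*L) + L) - 1*214 = (L² - 232*L) - 214 = -214 + L² - 232*L)
Y(n) = -103*n/36
1/(W(854) + Y(-866)) = 1/((-214 + 854² - 232*854) - 103/36*(-866)) = 1/((-214 + 729316 - 198128) + 44599/18) = 1/(530974 + 44599/18) = 1/(9602131/18) = 18/9602131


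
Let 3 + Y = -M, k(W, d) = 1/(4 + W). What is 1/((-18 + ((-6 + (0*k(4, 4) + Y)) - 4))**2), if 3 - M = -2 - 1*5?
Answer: 1/1681 ≈ 0.00059488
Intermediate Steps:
M = 10 (M = 3 - (-2 - 1*5) = 3 - (-2 - 5) = 3 - 1*(-7) = 3 + 7 = 10)
Y = -13 (Y = -3 - 1*10 = -3 - 10 = -13)
1/((-18 + ((-6 + (0*k(4, 4) + Y)) - 4))**2) = 1/((-18 + ((-6 + (0/(4 + 4) - 13)) - 4))**2) = 1/((-18 + ((-6 + (0/8 - 13)) - 4))**2) = 1/((-18 + ((-6 + (0*(1/8) - 13)) - 4))**2) = 1/((-18 + ((-6 + (0 - 13)) - 4))**2) = 1/((-18 + ((-6 - 13) - 4))**2) = 1/((-18 + (-19 - 4))**2) = 1/((-18 - 23)**2) = 1/((-41)**2) = 1/1681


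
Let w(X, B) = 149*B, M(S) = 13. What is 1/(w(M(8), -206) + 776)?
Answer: -1/29918 ≈ -3.3425e-5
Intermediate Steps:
1/(w(M(8), -206) + 776) = 1/(149*(-206) + 776) = 1/(-30694 + 776) = 1/(-29918) = -1/29918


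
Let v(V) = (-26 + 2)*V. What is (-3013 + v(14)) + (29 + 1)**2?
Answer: -2449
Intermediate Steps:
v(V) = -24*V
(-3013 + v(14)) + (29 + 1)**2 = (-3013 - 24*14) + (29 + 1)**2 = (-3013 - 336) + 30**2 = -3349 + 900 = -2449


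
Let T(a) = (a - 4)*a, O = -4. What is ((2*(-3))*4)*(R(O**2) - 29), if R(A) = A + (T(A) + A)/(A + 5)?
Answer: 520/7 ≈ 74.286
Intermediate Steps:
T(a) = a*(-4 + a) (T(a) = (-4 + a)*a = a*(-4 + a))
R(A) = A + (A + A*(-4 + A))/(5 + A) (R(A) = A + (A*(-4 + A) + A)/(A + 5) = A + (A + A*(-4 + A))/(5 + A))
((2*(-3))*4)*(R(O**2) - 29) = ((2*(-3))*4)*(2*(-4)**2*(1 + (-4)**2)/(5 + (-4)**2) - 29) = (-6*4)*(2*16*(1 + 16)/(5 + 16) - 29) = -24*(2*16*17/21 - 29) = -24*(2*16*(1/21)*17 - 29) = -24*(544/21 - 29) = -24*(-65/21) = 520/7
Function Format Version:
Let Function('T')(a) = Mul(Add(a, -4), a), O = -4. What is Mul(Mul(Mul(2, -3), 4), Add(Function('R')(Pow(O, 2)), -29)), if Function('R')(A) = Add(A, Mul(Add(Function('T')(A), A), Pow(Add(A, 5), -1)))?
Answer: Rational(520, 7) ≈ 74.286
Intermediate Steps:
Function('T')(a) = Mul(a, Add(-4, a)) (Function('T')(a) = Mul(Add(-4, a), a) = Mul(a, Add(-4, a)))
Function('R')(A) = Add(A, Mul(Pow(Add(5, A), -1), Add(A, Mul(A, Add(-4, A))))) (Function('R')(A) = Add(A, Mul(Add(Mul(A, Add(-4, A)), A), Pow(Add(A, 5), -1))) = Add(A, Mul(Add(A, Mul(A, Add(-4, A))), Pow(Add(5, A), -1))) = Add(A, Mul(Pow(Add(5, A), -1), Add(A, Mul(A, Add(-4, A))))))
Mul(Mul(Mul(2, -3), 4), Add(Function('R')(Pow(O, 2)), -29)) = Mul(Mul(Mul(2, -3), 4), Add(Mul(2, Pow(-4, 2), Pow(Add(5, Pow(-4, 2)), -1), Add(1, Pow(-4, 2))), -29)) = Mul(Mul(-6, 4), Add(Mul(2, 16, Pow(Add(5, 16), -1), Add(1, 16)), -29)) = Mul(-24, Add(Mul(2, 16, Pow(21, -1), 17), -29)) = Mul(-24, Add(Mul(2, 16, Rational(1, 21), 17), -29)) = Mul(-24, Add(Rational(544, 21), -29)) = Mul(-24, Rational(-65, 21)) = Rational(520, 7)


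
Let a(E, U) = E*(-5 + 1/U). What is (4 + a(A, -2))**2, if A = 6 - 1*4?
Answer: 49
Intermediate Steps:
A = 2 (A = 6 - 4 = 2)
a(E, U) = E*(-5 + 1/U)
(4 + a(A, -2))**2 = (4 + (-5*2 + 2/(-2)))**2 = (4 + (-10 + 2*(-1/2)))**2 = (4 + (-10 - 1))**2 = (4 - 11)**2 = (-7)**2 = 49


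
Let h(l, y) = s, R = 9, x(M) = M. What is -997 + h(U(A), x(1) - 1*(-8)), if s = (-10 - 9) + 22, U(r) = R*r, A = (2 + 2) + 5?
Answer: -994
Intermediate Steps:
A = 9 (A = 4 + 5 = 9)
U(r) = 9*r
s = 3 (s = -19 + 22 = 3)
h(l, y) = 3
-997 + h(U(A), x(1) - 1*(-8)) = -997 + 3 = -994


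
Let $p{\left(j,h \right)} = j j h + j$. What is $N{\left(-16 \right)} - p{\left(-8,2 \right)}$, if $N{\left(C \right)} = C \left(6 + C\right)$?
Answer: $40$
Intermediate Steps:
$p{\left(j,h \right)} = j + h j^{2}$ ($p{\left(j,h \right)} = j^{2} h + j = h j^{2} + j = j + h j^{2}$)
$N{\left(-16 \right)} - p{\left(-8,2 \right)} = - 16 \left(6 - 16\right) - - 8 \left(1 + 2 \left(-8\right)\right) = \left(-16\right) \left(-10\right) - - 8 \left(1 - 16\right) = 160 - \left(-8\right) \left(-15\right) = 160 - 120 = 40$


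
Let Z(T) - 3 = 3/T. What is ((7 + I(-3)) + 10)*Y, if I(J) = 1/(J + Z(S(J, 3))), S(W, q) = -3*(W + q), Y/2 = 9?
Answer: 306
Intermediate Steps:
Y = 18 (Y = 2*9 = 18)
S(W, q) = -3*W - 3*q
Z(T) = 3 + 3/T
I(J) = 1/(3 + J + 3/(-9 - 3*J)) (I(J) = 1/(J + (3 + 3/(-3*J - 3*3))) = 1/(J + (3 + 3/(-3*J - 9))) = 1/(J + (3 + 3/(-9 - 3*J))) = 1/(3 + J + 3/(-9 - 3*J)))
((7 + I(-3)) + 10)*Y = ((7 + (3 - 3)/(-1 + (3 - 3)²)) + 10)*18 = ((7 + 0/(-1 + 0²)) + 10)*18 = ((7 + 0/(-1 + 0)) + 10)*18 = ((7 + 0/(-1)) + 10)*18 = ((7 - 1*0) + 10)*18 = ((7 + 0) + 10)*18 = (7 + 10)*18 = 17*18 = 306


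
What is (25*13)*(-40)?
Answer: -13000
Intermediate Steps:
(25*13)*(-40) = 325*(-40) = -13000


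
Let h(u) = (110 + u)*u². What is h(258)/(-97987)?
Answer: -24495552/97987 ≈ -249.99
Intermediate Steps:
h(u) = u²*(110 + u)
h(258)/(-97987) = (258²*(110 + 258))/(-97987) = (66564*368)*(-1/97987) = 24495552*(-1/97987) = -24495552/97987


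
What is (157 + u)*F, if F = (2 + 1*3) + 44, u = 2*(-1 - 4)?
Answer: 7203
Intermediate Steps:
u = -10 (u = 2*(-5) = -10)
F = 49 (F = (2 + 3) + 44 = 5 + 44 = 49)
(157 + u)*F = (157 - 10)*49 = 147*49 = 7203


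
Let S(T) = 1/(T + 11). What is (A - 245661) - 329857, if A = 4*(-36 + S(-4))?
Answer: -4029630/7 ≈ -5.7566e+5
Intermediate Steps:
S(T) = 1/(11 + T)
A = -1004/7 (A = 4*(-36 + 1/(11 - 4)) = 4*(-36 + 1/7) = 4*(-36 + ⅐) = 4*(-251/7) = -1004/7 ≈ -143.43)
(A - 245661) - 329857 = (-1004/7 - 245661) - 329857 = -1720631/7 - 329857 = -4029630/7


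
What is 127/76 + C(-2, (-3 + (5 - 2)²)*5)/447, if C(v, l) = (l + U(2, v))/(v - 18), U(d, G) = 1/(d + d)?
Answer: 1133081/679440 ≈ 1.6677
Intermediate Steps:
U(d, G) = 1/(2*d)
C(v, l) = (¼ + l)/(-18 + v) (C(v, l) = (l + (½)/2)/(v - 18) = (l + (½)*(½))/(-18 + v) = (l + ¼)/(-18 + v) = (¼ + l)/(-18 + v))
127/76 + C(-2, (-3 + (5 - 2)²)*5)/447 = 127/76 + ((¼ + (-3 + (5 - 2)²)*5)/(-18 - 2))/447 = 127*(1/76) + ((¼ + (-3 + 3²)*5)/(-20))*(1/447) = 127/76 - (¼ + (-3 + 9)*5)/20*(1/447) = 127/76 - (¼ + 6*5)/20*(1/447) = 127/76 - (¼ + 30)/20*(1/447) = 127/76 - 1/20*121/4*(1/447) = 127/76 - 121/80*1/447 = 127/76 - 121/35760 = 1133081/679440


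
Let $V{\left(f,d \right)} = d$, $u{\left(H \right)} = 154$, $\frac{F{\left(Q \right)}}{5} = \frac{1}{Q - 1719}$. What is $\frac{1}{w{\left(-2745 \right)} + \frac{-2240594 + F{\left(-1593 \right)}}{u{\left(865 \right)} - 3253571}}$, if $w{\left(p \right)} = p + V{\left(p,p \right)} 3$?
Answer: $- \frac{10775317104}{118305560954587} \approx -9.108 \cdot 10^{-5}$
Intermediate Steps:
$F{\left(Q \right)} = \frac{5}{-1719 + Q}$ ($F{\left(Q \right)} = \frac{5}{Q - 1719} = \frac{5}{-1719 + Q}$)
$w{\left(p \right)} = 4 p$ ($w{\left(p \right)} = p + p 3 = p + 3 p = 4 p$)
$\frac{1}{w{\left(-2745 \right)} + \frac{-2240594 + F{\left(-1593 \right)}}{u{\left(865 \right)} - 3253571}} = \frac{1}{4 \left(-2745\right) + \frac{-2240594 + \frac{5}{-1719 - 1593}}{154 - 3253571}} = \frac{1}{-10980 + \frac{-2240594 + \frac{5}{-3312}}{-3253417}} = \frac{1}{-10980 + \left(-2240594 + 5 \left(- \frac{1}{3312}\right)\right) \left(- \frac{1}{3253417}\right)} = \frac{1}{-10980 + \left(-2240594 - \frac{5}{3312}\right) \left(- \frac{1}{3253417}\right)} = \frac{1}{-10980 - - \frac{7420847333}{10775317104}} = \frac{1}{-10980 + \frac{7420847333}{10775317104}} = \frac{1}{- \frac{118305560954587}{10775317104}} = - \frac{10775317104}{118305560954587}$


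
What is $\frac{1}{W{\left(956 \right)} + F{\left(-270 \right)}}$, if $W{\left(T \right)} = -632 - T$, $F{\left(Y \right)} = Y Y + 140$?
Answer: $\frac{1}{71452} \approx 1.3995 \cdot 10^{-5}$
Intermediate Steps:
$F{\left(Y \right)} = 140 + Y^{2}$ ($F{\left(Y \right)} = Y^{2} + 140 = 140 + Y^{2}$)
$\frac{1}{W{\left(956 \right)} + F{\left(-270 \right)}} = \frac{1}{\left(-632 - 956\right) + \left(140 + \left(-270\right)^{2}\right)} = \frac{1}{\left(-632 - 956\right) + \left(140 + 72900\right)} = \frac{1}{-1588 + 73040} = \frac{1}{71452}$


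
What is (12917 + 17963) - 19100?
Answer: 11780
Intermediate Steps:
(12917 + 17963) - 19100 = 30880 - 19100 = 11780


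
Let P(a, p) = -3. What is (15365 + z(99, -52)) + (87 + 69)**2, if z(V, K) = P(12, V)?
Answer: 39698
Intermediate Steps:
z(V, K) = -3
(15365 + z(99, -52)) + (87 + 69)**2 = (15365 - 3) + (87 + 69)**2 = 15362 + 156**2 = 15362 + 24336 = 39698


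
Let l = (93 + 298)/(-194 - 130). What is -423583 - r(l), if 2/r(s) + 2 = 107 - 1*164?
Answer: -24991395/59 ≈ -4.2358e+5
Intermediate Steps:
l = -391/324 (l = 391/(-324) = 391*(-1/324) = -391/324 ≈ -1.2068)
r(s) = -2/59 (r(s) = 2/(-2 + (107 - 1*164)) = 2/(-2 + (107 - 164)) = 2/(-2 - 57) = 2/(-59) = 2*(-1/59) = -2/59)
-423583 - r(l) = -423583 - 1*(-2/59) = -423583 + 2/59 = -24991395/59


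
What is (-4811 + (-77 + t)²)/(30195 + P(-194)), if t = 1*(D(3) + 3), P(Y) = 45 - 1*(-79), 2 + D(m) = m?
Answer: 518/30319 ≈ 0.017085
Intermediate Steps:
D(m) = -2 + m
P(Y) = 124 (P(Y) = 45 + 79 = 124)
t = 4 (t = 1*((-2 + 3) + 3) = 1*(1 + 3) = 1*4 = 4)
(-4811 + (-77 + t)²)/(30195 + P(-194)) = (-4811 + (-77 + 4)²)/(30195 + 124) = (-4811 + (-73)²)/30319 = (-4811 + 5329)*(1/30319) = 518*(1/30319) = 518/30319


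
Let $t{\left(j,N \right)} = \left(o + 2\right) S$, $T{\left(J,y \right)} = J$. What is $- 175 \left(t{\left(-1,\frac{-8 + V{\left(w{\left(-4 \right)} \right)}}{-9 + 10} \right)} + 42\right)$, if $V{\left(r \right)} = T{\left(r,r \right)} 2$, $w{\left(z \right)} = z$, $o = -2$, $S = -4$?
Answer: $-7350$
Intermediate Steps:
$V{\left(r \right)} = 2 r$ ($V{\left(r \right)} = r 2 = 2 r$)
$t{\left(j,N \right)} = 0$ ($t{\left(j,N \right)} = \left(-2 + 2\right) \left(-4\right) = 0 \left(-4\right) = 0$)
$- 175 \left(t{\left(-1,\frac{-8 + V{\left(w{\left(-4 \right)} \right)}}{-9 + 10} \right)} + 42\right) = - 175 \left(0 + 42\right) = \left(-175\right) 42 = -7350$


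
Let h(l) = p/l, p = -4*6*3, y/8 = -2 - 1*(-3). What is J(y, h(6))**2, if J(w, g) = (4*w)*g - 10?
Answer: 155236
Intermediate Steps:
y = 8 (y = 8*(-2 - 1*(-3)) = 8*(-2 + 3) = 8*1 = 8)
p = -72 (p = -24*3 = -72)
h(l) = -72/l
J(w, g) = -10 + 4*g*w (J(w, g) = 4*g*w - 10 = -10 + 4*g*w)
J(y, h(6))**2 = (-10 + 4*(-72/6)*8)**2 = (-10 + 4*(-72*1/6)*8)**2 = (-10 + 4*(-12)*8)**2 = (-10 - 384)**2 = (-394)**2 = 155236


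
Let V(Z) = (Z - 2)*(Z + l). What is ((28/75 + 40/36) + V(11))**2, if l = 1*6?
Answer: 1208188081/50625 ≈ 23865.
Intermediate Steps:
l = 6
V(Z) = (-2 + Z)*(6 + Z) (V(Z) = (Z - 2)*(Z + 6) = (-2 + Z)*(6 + Z))
((28/75 + 40/36) + V(11))**2 = ((28/75 + 40/36) + (-12 + 11**2 + 4*11))**2 = ((28*(1/75) + 40*(1/36)) + (-12 + 121 + 44))**2 = ((28/75 + 10/9) + 153)**2 = (334/225 + 153)**2 = (34759/225)**2 = 1208188081/50625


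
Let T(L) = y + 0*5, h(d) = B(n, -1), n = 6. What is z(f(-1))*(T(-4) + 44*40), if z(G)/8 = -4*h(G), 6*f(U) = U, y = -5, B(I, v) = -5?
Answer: 280800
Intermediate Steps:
h(d) = -5
T(L) = -5 (T(L) = -5 + 0*5 = -5 + 0 = -5)
f(U) = U/6
z(G) = 160 (z(G) = 8*(-4*(-5)) = 8*20 = 160)
z(f(-1))*(T(-4) + 44*40) = 160*(-5 + 44*40) = 160*(-5 + 1760) = 160*1755 = 280800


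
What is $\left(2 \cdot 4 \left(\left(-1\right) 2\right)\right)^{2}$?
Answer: $256$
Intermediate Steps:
$\left(2 \cdot 4 \left(\left(-1\right) 2\right)\right)^{2} = \left(8 \left(-2\right)\right)^{2} = \left(-16\right)^{2} = 256$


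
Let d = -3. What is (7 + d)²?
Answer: 16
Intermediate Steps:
(7 + d)² = (7 - 3)² = 4² = 16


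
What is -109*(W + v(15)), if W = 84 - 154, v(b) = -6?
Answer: 8284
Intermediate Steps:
W = -70
-109*(W + v(15)) = -109*(-70 - 6) = -109*(-76) = 8284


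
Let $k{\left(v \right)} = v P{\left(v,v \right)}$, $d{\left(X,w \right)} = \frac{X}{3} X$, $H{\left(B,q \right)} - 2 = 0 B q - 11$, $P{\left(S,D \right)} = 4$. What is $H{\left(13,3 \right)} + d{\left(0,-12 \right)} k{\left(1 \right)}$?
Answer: $-9$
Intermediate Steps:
$H{\left(B,q \right)} = -9$ ($H{\left(B,q \right)} = 2 + \left(0 B q - 11\right) = 2 - \left(11 + 0 q\right) = 2 + \left(0 - 11\right) = 2 - 11 = -9$)
$d{\left(X,w \right)} = \frac{X^{2}}{3}$ ($d{\left(X,w \right)} = X \frac{1}{3} X = \frac{X}{3} X = \frac{X^{2}}{3}$)
$k{\left(v \right)} = 4 v$ ($k{\left(v \right)} = v 4 = 4 v$)
$H{\left(13,3 \right)} + d{\left(0,-12 \right)} k{\left(1 \right)} = -9 + \frac{0^{2}}{3} \cdot 4 \cdot 1 = -9 + \frac{1}{3} \cdot 0 \cdot 4 = -9 + 0 \cdot 4 = -9 + 0 = -9$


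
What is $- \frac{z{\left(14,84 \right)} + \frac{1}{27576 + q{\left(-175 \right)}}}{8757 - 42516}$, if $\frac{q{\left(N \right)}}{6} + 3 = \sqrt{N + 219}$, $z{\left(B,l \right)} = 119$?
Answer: $\frac{5020755521}{1424333058390} - \frac{\sqrt{11}}{2136499587585} \approx 0.003525$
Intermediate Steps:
$q{\left(N \right)} = -18 + 6 \sqrt{219 + N}$ ($q{\left(N \right)} = -18 + 6 \sqrt{N + 219} = -18 + 6 \sqrt{219 + N}$)
$- \frac{z{\left(14,84 \right)} + \frac{1}{27576 + q{\left(-175 \right)}}}{8757 - 42516} = - \frac{119 + \frac{1}{27576 - \left(18 - 6 \sqrt{219 - 175}\right)}}{8757 - 42516} = - \frac{119 + \frac{1}{27576 - \left(18 - 6 \sqrt{44}\right)}}{-33759} = - \frac{\left(119 + \frac{1}{27576 - \left(18 - 6 \cdot 2 \sqrt{11}\right)}\right) \left(-1\right)}{33759} = - \frac{\left(119 + \frac{1}{27576 - \left(18 - 12 \sqrt{11}\right)}\right) \left(-1\right)}{33759} = - \frac{\left(119 + \frac{1}{27558 + 12 \sqrt{11}}\right) \left(-1\right)}{33759} = - (- \frac{119}{33759} - \frac{1}{33759 \left(27558 + 12 \sqrt{11}\right)}) = \frac{119}{33759} + \frac{1}{33759 \left(27558 + 12 \sqrt{11}\right)}$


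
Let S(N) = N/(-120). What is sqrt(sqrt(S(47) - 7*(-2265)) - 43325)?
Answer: sqrt(-38992500 + 15*sqrt(57076590))/30 ≈ 207.84*I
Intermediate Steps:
S(N) = -N/120 (S(N) = N*(-1/120) = -N/120)
sqrt(sqrt(S(47) - 7*(-2265)) - 43325) = sqrt(sqrt(-1/120*47 - 7*(-2265)) - 43325) = sqrt(sqrt(-47/120 + 15855) - 43325) = sqrt(sqrt(1902553/120) - 43325) = sqrt(sqrt(57076590)/60 - 43325) = sqrt(-43325 + sqrt(57076590)/60)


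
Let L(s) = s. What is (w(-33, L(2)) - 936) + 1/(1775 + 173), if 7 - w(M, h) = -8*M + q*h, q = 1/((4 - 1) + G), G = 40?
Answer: -99934305/83764 ≈ -1193.0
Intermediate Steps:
q = 1/43 (q = 1/((4 - 1) + 40) = 1/(3 + 40) = 1/43 ≈ 0.023256)
w(M, h) = 7 + 8*M - h/43 (w(M, h) = 7 - (-8*M + h/43) = 7 + (8*M - h/43) = 7 + 8*M - h/43)
(w(-33, L(2)) - 936) + 1/(1775 + 173) = ((7 + 8*(-33) - 1/43*2) - 936) + 1/(1775 + 173) = ((7 - 264 - 2/43) - 936) + 1/1948 = (-11053/43 - 936) + 1/1948 = -51301/43 + 1/1948 = -99934305/83764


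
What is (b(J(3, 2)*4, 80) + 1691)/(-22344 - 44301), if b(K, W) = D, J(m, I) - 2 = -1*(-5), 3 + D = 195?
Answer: -1883/66645 ≈ -0.028254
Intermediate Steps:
D = 192 (D = -3 + 195 = 192)
J(m, I) = 7 (J(m, I) = 2 - 1*(-5) = 2 + 5 = 7)
b(K, W) = 192
(b(J(3, 2)*4, 80) + 1691)/(-22344 - 44301) = (192 + 1691)/(-22344 - 44301) = 1883/(-66645) = 1883*(-1/66645) = -1883/66645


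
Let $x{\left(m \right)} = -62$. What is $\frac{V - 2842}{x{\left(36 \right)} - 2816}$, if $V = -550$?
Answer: $\frac{1696}{1439} \approx 1.1786$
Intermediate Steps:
$\frac{V - 2842}{x{\left(36 \right)} - 2816} = \frac{-550 - 2842}{-62 - 2816} = - \frac{3392}{-2878} = \left(-3392\right) \left(- \frac{1}{2878}\right) = \frac{1696}{1439}$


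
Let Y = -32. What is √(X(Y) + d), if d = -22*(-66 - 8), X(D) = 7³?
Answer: 3*√219 ≈ 44.396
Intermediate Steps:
X(D) = 343
d = 1628 (d = -22*(-74) = 1628)
√(X(Y) + d) = √(343 + 1628) = √1971 = 3*√219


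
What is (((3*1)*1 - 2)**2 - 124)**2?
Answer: 15129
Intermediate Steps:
(((3*1)*1 - 2)**2 - 124)**2 = ((3*1 - 2)**2 - 124)**2 = ((3 - 2)**2 - 124)**2 = (1**2 - 124)**2 = (1 - 124)**2 = (-123)**2 = 15129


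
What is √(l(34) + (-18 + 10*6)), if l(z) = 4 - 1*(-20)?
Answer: √66 ≈ 8.1240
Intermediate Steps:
l(z) = 24 (l(z) = 4 + 20 = 24)
√(l(34) + (-18 + 10*6)) = √(24 + (-18 + 10*6)) = √(24 + (-18 + 60)) = √(24 + 42) = √66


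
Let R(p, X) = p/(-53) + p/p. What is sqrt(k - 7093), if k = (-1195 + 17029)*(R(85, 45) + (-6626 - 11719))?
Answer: I*sqrt(815990295271)/53 ≈ 17044.0*I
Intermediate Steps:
R(p, X) = 1 - p/53 (R(p, X) = p*(-1/53) + 1 = -p/53 + 1 = 1 - p/53)
k = -15395667378/53 (k = (-1195 + 17029)*((1 - 1/53*85) + (-6626 - 11719)) = 15834*((1 - 85/53) - 18345) = 15834*(-32/53 - 18345) = 15834*(-972317/53) = -15395667378/53 ≈ -2.9048e+8)
sqrt(k - 7093) = sqrt(-15395667378/53 - 7093) = sqrt(-15396043307/53) = I*sqrt(815990295271)/53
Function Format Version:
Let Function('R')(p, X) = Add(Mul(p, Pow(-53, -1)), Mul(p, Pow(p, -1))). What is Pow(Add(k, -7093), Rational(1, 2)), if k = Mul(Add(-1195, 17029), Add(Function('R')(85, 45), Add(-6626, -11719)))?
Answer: Mul(Rational(1, 53), I, Pow(815990295271, Rational(1, 2))) ≈ Mul(17044., I)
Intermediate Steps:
Function('R')(p, X) = Add(1, Mul(Rational(-1, 53), p)) (Function('R')(p, X) = Add(Mul(p, Rational(-1, 53)), 1) = Add(Mul(Rational(-1, 53), p), 1) = Add(1, Mul(Rational(-1, 53), p)))
k = Rational(-15395667378, 53) (k = Mul(Add(-1195, 17029), Add(Add(1, Mul(Rational(-1, 53), 85)), Add(-6626, -11719))) = Mul(15834, Add(Add(1, Rational(-85, 53)), -18345)) = Mul(15834, Add(Rational(-32, 53), -18345)) = Mul(15834, Rational(-972317, 53)) = Rational(-15395667378, 53) ≈ -2.9048e+8)
Pow(Add(k, -7093), Rational(1, 2)) = Pow(Add(Rational(-15395667378, 53), -7093), Rational(1, 2)) = Pow(Rational(-15396043307, 53), Rational(1, 2)) = Mul(Rational(1, 53), I, Pow(815990295271, Rational(1, 2)))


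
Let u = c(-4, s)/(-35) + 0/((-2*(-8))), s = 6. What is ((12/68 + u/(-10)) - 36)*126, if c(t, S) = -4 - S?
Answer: -383976/85 ≈ -4517.4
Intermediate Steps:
u = 2/7 (u = (-4 - 1*6)/(-35) + 0/((-2*(-8))) = (-4 - 6)*(-1/35) + 0/16 = -10*(-1/35) + 0*(1/16) = 2/7 + 0 = 2/7 ≈ 0.28571)
((12/68 + u/(-10)) - 36)*126 = ((12/68 + (2/7)/(-10)) - 36)*126 = ((12*(1/68) + (2/7)*(-1/10)) - 36)*126 = ((3/17 - 1/35) - 36)*126 = (88/595 - 36)*126 = -21332/595*126 = -383976/85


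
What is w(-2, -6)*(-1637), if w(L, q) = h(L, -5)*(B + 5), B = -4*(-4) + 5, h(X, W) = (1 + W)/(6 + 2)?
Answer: 21281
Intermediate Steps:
h(X, W) = 1/8 + W/8 (h(X, W) = (1 + W)/8 = (1 + W)*(1/8) = 1/8 + W/8)
B = 21 (B = 16 + 5 = 21)
w(L, q) = -13 (w(L, q) = (1/8 + (1/8)*(-5))*(21 + 5) = (1/8 - 5/8)*26 = -1/2*26 = -13)
w(-2, -6)*(-1637) = -13*(-1637) = 21281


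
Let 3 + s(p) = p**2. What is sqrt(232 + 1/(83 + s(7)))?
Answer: 173*sqrt(129)/129 ≈ 15.232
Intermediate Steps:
s(p) = -3 + p**2
sqrt(232 + 1/(83 + s(7))) = sqrt(232 + 1/(83 + (-3 + 7**2))) = sqrt(232 + 1/(83 + (-3 + 49))) = sqrt(232 + 1/(83 + 46)) = sqrt(232 + 1/129) = sqrt(29929/129) = 173*sqrt(129)/129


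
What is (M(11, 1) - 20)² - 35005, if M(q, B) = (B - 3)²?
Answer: -34749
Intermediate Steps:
M(q, B) = (-3 + B)²
(M(11, 1) - 20)² - 35005 = ((-3 + 1)² - 20)² - 35005 = ((-2)² - 20)² - 35005 = (4 - 20)² - 35005 = (-16)² - 35005 = 256 - 35005 = -34749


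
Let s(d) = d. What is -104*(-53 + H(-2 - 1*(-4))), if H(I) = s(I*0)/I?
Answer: 5512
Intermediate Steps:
H(I) = 0 (H(I) = (I*0)/I = 0/I = 0)
-104*(-53 + H(-2 - 1*(-4))) = -104*(-53 + 0) = -104*(-53) = 5512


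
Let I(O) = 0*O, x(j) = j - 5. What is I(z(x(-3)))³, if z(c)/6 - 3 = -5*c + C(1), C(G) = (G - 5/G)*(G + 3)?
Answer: 0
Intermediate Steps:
C(G) = (3 + G)*(G - 5/G) (C(G) = (G - 5/G)*(3 + G) = (3 + G)*(G - 5/G))
x(j) = -5 + j
z(c) = -78 - 30*c (z(c) = 18 + 6*(-5*c + (-5 + 1² - 15/1 + 3*1)) = 18 + 6*(-5*c + (-5 + 1 - 15*1 + 3)) = 18 + 6*(-5*c + (-5 + 1 - 15 + 3)) = 18 + 6*(-5*c - 16) = 18 + 6*(-16 - 5*c) = 18 + (-96 - 30*c) = -78 - 30*c)
I(O) = 0
I(z(x(-3)))³ = 0³ = 0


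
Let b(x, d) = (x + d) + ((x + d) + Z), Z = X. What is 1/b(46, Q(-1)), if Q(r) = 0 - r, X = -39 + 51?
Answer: 1/106 ≈ 0.0094340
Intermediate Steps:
X = 12
Q(r) = -r
Z = 12
b(x, d) = 12 + 2*d + 2*x (b(x, d) = (x + d) + ((x + d) + 12) = (d + x) + ((d + x) + 12) = (d + x) + (12 + d + x) = 12 + 2*d + 2*x)
1/b(46, Q(-1)) = 1/(12 + 2*(-1*(-1)) + 2*46) = 1/(12 + 2*1 + 92) = 1/(12 + 2 + 92) = 1/106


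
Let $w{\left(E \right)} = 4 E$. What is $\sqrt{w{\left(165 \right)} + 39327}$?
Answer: $3 \sqrt{4443} \approx 199.97$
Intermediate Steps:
$\sqrt{w{\left(165 \right)} + 39327} = \sqrt{4 \cdot 165 + 39327} = \sqrt{660 + 39327} = \sqrt{39987} = 3 \sqrt{4443}$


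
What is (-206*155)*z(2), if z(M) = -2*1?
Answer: 63860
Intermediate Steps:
z(M) = -2
(-206*155)*z(2) = -206*155*(-2) = -31930*(-2) = 63860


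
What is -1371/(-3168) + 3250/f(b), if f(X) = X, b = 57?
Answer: 1152683/20064 ≈ 57.450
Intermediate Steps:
-1371/(-3168) + 3250/f(b) = -1371/(-3168) + 3250/57 = -1371*(-1/3168) + 3250*(1/57) = 457/1056 + 3250/57 = 1152683/20064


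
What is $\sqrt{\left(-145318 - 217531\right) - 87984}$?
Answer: $i \sqrt{450833} \approx 671.44 i$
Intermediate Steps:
$\sqrt{\left(-145318 - 217531\right) - 87984} = \sqrt{-362849 - 87984} = \sqrt{-450833} = i \sqrt{450833}$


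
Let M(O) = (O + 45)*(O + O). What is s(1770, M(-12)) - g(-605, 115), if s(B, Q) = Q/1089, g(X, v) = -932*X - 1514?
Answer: -6185814/11 ≈ -5.6235e+5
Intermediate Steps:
g(X, v) = -1514 - 932*X
M(O) = 2*O*(45 + O) (M(O) = (45 + O)*(2*O) = 2*O*(45 + O))
s(B, Q) = Q/1089 (s(B, Q) = Q*(1/1089) = Q/1089)
s(1770, M(-12)) - g(-605, 115) = (2*(-12)*(45 - 12))/1089 - (-1514 - 932*(-605)) = (2*(-12)*33)/1089 - (-1514 + 563860) = (1/1089)*(-792) - 1*562346 = -8/11 - 562346 = -6185814/11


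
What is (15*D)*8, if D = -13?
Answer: -1560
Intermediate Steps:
(15*D)*8 = (15*(-13))*8 = -195*8 = -1560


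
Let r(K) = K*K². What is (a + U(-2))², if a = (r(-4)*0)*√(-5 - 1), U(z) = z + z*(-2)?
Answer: 4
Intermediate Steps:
U(z) = -z (U(z) = z - 2*z = -z)
r(K) = K³
a = 0 (a = ((-4)³*0)*√(-5 - 1) = (-64*0)*√(-6) = 0*(I*√6) = 0)
(a + U(-2))² = (0 - 1*(-2))² = (0 + 2)² = 2² = 4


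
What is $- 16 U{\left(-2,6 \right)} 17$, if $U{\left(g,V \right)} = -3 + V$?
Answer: $-816$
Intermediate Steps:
$- 16 U{\left(-2,6 \right)} 17 = - 16 \left(-3 + 6\right) 17 = \left(-16\right) 3 \cdot 17 = \left(-48\right) 17 = -816$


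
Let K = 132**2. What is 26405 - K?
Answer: 8981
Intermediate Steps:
K = 17424
26405 - K = 26405 - 1*17424 = 26405 - 17424 = 8981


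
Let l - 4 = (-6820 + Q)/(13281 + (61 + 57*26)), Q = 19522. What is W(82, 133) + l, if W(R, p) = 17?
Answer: 162003/7412 ≈ 21.857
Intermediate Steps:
l = 35999/7412 (l = 4 + (-6820 + 19522)/(13281 + (61 + 57*26)) = 4 + 12702/(13281 + (61 + 1482)) = 4 + 12702/(13281 + 1543) = 4 + 12702/14824 = 4 + 12702*(1/14824) = 4 + 6351/7412 = 35999/7412 ≈ 4.8569)
W(82, 133) + l = 17 + 35999/7412 = 162003/7412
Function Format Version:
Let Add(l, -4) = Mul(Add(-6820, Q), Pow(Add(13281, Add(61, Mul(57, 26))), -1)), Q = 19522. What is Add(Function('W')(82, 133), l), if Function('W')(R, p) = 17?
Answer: Rational(162003, 7412) ≈ 21.857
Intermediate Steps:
l = Rational(35999, 7412) (l = Add(4, Mul(Add(-6820, 19522), Pow(Add(13281, Add(61, Mul(57, 26))), -1))) = Add(4, Mul(12702, Pow(Add(13281, Add(61, 1482)), -1))) = Add(4, Mul(12702, Pow(Add(13281, 1543), -1))) = Add(4, Mul(12702, Pow(14824, -1))) = Add(4, Mul(12702, Rational(1, 14824))) = Add(4, Rational(6351, 7412)) = Rational(35999, 7412) ≈ 4.8569)
Add(Function('W')(82, 133), l) = Add(17, Rational(35999, 7412)) = Rational(162003, 7412)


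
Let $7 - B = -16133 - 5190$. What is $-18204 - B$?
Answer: $-39534$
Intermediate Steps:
$B = 21330$ ($B = 7 - \left(-16133 - 5190\right) = 7 - -21323 = 7 + 21323 = 21330$)
$-18204 - B = -18204 - 21330 = -39534$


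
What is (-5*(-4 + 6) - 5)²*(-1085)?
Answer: -244125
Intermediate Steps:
(-5*(-4 + 6) - 5)²*(-1085) = (-5*2 - 5)²*(-1085) = (-10 - 5)²*(-1085) = (-15)²*(-1085) = 225*(-1085) = -244125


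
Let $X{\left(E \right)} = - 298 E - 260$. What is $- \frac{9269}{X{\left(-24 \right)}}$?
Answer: $- \frac{9269}{6892} \approx -1.3449$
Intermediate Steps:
$X{\left(E \right)} = -260 - 298 E$
$- \frac{9269}{X{\left(-24 \right)}} = - \frac{9269}{-260 - -7152} = - \frac{9269}{-260 + 7152} = - \frac{9269}{6892}$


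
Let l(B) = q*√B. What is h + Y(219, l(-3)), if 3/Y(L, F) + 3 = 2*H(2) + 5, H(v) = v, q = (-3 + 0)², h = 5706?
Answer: 11413/2 ≈ 5706.5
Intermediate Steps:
q = 9 (q = (-3)² = 9)
l(B) = 9*√B
Y(L, F) = ½ (Y(L, F) = 3/(-3 + (2*2 + 5)) = 3/(-3 + (4 + 5)) = 3/(-3 + 9) = 3/6 = 3*(⅙) = ½)
h + Y(219, l(-3)) = 5706 + ½ = 11413/2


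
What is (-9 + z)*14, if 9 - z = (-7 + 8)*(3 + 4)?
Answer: -98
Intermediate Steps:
z = 2 (z = 9 - (-7 + 8)*(3 + 4) = 9 - 7 = 2)
(-9 + z)*14 = (-9 + 2)*14 = -7*14 = -98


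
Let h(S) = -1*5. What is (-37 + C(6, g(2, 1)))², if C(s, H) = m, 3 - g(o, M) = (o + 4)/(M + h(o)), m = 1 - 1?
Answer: 1369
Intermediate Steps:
h(S) = -5
m = 0
g(o, M) = 3 - (4 + o)/(-5 + M) (g(o, M) = 3 - (o + 4)/(M - 5) = 3 - (4 + o)/(-5 + M))
C(s, H) = 0
(-37 + C(6, g(2, 1)))² = (-37 + 0)² = (-37)² = 1369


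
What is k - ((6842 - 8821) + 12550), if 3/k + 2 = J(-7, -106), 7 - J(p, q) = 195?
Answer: -2008493/190 ≈ -10571.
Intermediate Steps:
J(p, q) = -188 (J(p, q) = 7 - 1*195 = 7 - 195 = -188)
k = -3/190 (k = 3/(-2 - 188) = 3/(-190) = 3*(-1/190) = -3/190 ≈ -0.015789)
k - ((6842 - 8821) + 12550) = -3/190 - ((6842 - 8821) + 12550) = -3/190 - (-1979 + 12550) = -3/190 - 1*10571 = -3/190 - 10571 = -2008493/190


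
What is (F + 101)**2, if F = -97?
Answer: 16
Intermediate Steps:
(F + 101)**2 = (-97 + 101)**2 = 4**2 = 16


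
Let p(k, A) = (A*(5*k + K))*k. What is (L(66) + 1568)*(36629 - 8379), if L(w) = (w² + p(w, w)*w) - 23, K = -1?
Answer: 2672226401250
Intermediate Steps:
p(k, A) = A*k*(-1 + 5*k) (p(k, A) = (A*(5*k - 1))*k = (A*(-1 + 5*k))*k = A*k*(-1 + 5*k))
L(w) = -23 + w² + w³*(-1 + 5*w) (L(w) = (w² + (w*w*(-1 + 5*w))*w) - 23 = (w² + (w²*(-1 + 5*w))*w) - 23 = (w² + w³*(-1 + 5*w)) - 23 = -23 + w² + w³*(-1 + 5*w))
(L(66) + 1568)*(36629 - 8379) = ((-23 + 66² + 66³*(-1 + 5*66)) + 1568)*(36629 - 8379) = ((-23 + 4356 + 287496*(-1 + 330)) + 1568)*28250 = ((-23 + 4356 + 287496*329) + 1568)*28250 = ((-23 + 4356 + 94586184) + 1568)*28250 = (94590517 + 1568)*28250 = 94592085*28250 = 2672226401250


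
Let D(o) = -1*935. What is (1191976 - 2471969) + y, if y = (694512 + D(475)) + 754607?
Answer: 168191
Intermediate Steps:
D(o) = -935
y = 1448184 (y = (694512 - 935) + 754607 = 693577 + 754607 = 1448184)
(1191976 - 2471969) + y = (1191976 - 2471969) + 1448184 = -1279993 + 1448184 = 168191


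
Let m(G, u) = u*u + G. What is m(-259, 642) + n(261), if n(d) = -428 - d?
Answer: 411216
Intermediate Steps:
m(G, u) = G + u² (m(G, u) = u² + G = G + u²)
m(-259, 642) + n(261) = (-259 + 642²) + (-428 - 1*261) = (-259 + 412164) + (-428 - 261) = 411905 - 689 = 411216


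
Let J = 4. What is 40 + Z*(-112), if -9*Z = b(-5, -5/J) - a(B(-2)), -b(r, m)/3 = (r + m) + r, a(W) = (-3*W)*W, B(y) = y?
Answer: 1828/3 ≈ 609.33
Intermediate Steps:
a(W) = -3*W²
b(r, m) = -6*r - 3*m (b(r, m) = -3*((r + m) + r) = -3*((m + r) + r) = -3*(m + 2*r) = -6*r - 3*m)
Z = -61/12 (Z = -((-6*(-5) - (-15)/4) - (-3)*(-2)²)/9 = -((30 - (-15)/4) - (-3)*4)/9 = -((30 - 3*(-5/4)) - 1*(-12))/9 = -((30 + 15/4) + 12)/9 = -(135/4 + 12)/9 = -⅑*183/4 = -61/12 ≈ -5.0833)
40 + Z*(-112) = 40 - 61/12*(-112) = 40 + 1708/3 = 1828/3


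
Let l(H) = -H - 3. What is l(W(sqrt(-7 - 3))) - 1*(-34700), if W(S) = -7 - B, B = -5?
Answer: 34699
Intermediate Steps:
W(S) = -2 (W(S) = -7 - 1*(-5) = -7 + 5 = -2)
l(H) = -3 - H
l(W(sqrt(-7 - 3))) - 1*(-34700) = (-3 - 1*(-2)) - 1*(-34700) = (-3 + 2) + 34700 = -1 + 34700 = 34699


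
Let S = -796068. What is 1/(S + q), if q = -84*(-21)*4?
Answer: -1/789012 ≈ -1.2674e-6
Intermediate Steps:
q = 7056 (q = 1764*4 = 7056)
1/(S + q) = 1/(-796068 + 7056) = 1/(-789012) = -1/789012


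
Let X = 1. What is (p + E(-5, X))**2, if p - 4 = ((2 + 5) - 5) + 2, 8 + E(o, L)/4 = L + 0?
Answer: 400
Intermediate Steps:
E(o, L) = -32 + 4*L (E(o, L) = -32 + 4*(L + 0) = -32 + 4*L)
p = 8 (p = 4 + (((2 + 5) - 5) + 2) = 4 + ((7 - 5) + 2) = 4 + (2 + 2) = 4 + 4 = 8)
(p + E(-5, X))**2 = (8 + (-32 + 4*1))**2 = (8 + (-32 + 4))**2 = (8 - 28)**2 = (-20)**2 = 400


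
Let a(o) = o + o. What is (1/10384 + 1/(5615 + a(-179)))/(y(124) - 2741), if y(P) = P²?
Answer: 15641/689728072880 ≈ 2.2677e-8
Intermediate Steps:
a(o) = 2*o
(1/10384 + 1/(5615 + a(-179)))/(y(124) - 2741) = (1/10384 + 1/(5615 + 2*(-179)))/(124² - 2741) = (1/10384 + 1/(5615 - 358))/(15376 - 2741) = (1/10384 + 1/5257)/12635 = (1/10384 + 1/5257)*(1/12635) = (15641/54588688)*(1/12635) = 15641/689728072880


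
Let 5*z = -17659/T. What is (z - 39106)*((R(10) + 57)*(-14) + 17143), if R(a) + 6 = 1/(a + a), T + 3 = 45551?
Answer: -1463107371358017/2277400 ≈ -6.4245e+8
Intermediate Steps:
T = 45548 (T = -3 + 45551 = 45548)
z = -17659/227740 (z = (-17659/45548)/5 = (-17659*1/45548)/5 = (⅕)*(-17659/45548) = -17659/227740 ≈ -0.077540)
R(a) = -6 + 1/(2*a) (R(a) = -6 + 1/(a + a) = -6 + 1/(2*a))
(z - 39106)*((R(10) + 57)*(-14) + 17143) = (-17659/227740 - 39106)*(((-6 + (½)/10) + 57)*(-14) + 17143) = -8906018099*(((-6 + (½)*(⅒)) + 57)*(-14) + 17143)/227740 = -8906018099*(((-6 + 1/20) + 57)*(-14) + 17143)/227740 = -8906018099*((-119/20 + 57)*(-14) + 17143)/227740 = -8906018099*((1021/20)*(-14) + 17143)/227740 = -8906018099*(-7147/10 + 17143)/227740 = -8906018099/227740*164283/10 = -1463107371358017/2277400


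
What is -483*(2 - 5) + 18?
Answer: 1467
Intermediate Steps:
-483*(2 - 5) + 18 = -483*(-3) + 18 = -69*(-21) + 18 = 1449 + 18 = 1467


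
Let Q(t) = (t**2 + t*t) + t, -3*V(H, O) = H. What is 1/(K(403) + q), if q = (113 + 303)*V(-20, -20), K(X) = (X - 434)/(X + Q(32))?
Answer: 7449/20658467 ≈ 0.00036058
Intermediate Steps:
V(H, O) = -H/3
Q(t) = t + 2*t**2 (Q(t) = (t**2 + t**2) + t = 2*t**2 + t = t + 2*t**2)
K(X) = (-434 + X)/(2080 + X) (K(X) = (X - 434)/(X + 32*(1 + 2*32)) = (-434 + X)/(X + 32*(1 + 64)) = (-434 + X)/(X + 32*65) = (-434 + X)/(X + 2080) = (-434 + X)/(2080 + X))
q = 8320/3 (q = (113 + 303)*(-1/3*(-20)) = 416*(20/3) = 8320/3 ≈ 2773.3)
1/(K(403) + q) = 1/((-434 + 403)/(2080 + 403) + 8320/3) = 1/(-31/2483 + 8320/3) = 1/(20658467/7449) = 7449/20658467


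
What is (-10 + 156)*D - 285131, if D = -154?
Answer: -307615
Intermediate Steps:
(-10 + 156)*D - 285131 = (-10 + 156)*(-154) - 285131 = 146*(-154) - 285131 = -22484 - 285131 = -307615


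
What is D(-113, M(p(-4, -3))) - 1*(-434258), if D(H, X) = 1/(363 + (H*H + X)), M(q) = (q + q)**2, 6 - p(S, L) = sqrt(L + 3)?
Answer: 5765209209/13276 ≈ 4.3426e+5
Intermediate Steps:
p(S, L) = 6 - sqrt(3 + L) (p(S, L) = 6 - sqrt(L + 3) = 6 - sqrt(3 + L))
M(q) = 4*q**2 (M(q) = (2*q)**2 = 4*q**2)
D(H, X) = 1/(363 + X + H**2) (D(H, X) = 1/(363 + (H**2 + X)) = 1/(363 + (X + H**2)) = 1/(363 + X + H**2))
D(-113, M(p(-4, -3))) - 1*(-434258) = 1/(363 + 4*(6 - sqrt(3 - 3))**2 + (-113)**2) - 1*(-434258) = 1/(363 + 4*(6 - sqrt(0))**2 + 12769) + 434258 = 1/(363 + 4*(6 - 1*0)**2 + 12769) + 434258 = 1/(363 + 4*(6 + 0)**2 + 12769) + 434258 = 1/(363 + 4*6**2 + 12769) + 434258 = 1/(363 + 4*36 + 12769) + 434258 = 1/(363 + 144 + 12769) + 434258 = 1/13276 + 434258 = 5765209209/13276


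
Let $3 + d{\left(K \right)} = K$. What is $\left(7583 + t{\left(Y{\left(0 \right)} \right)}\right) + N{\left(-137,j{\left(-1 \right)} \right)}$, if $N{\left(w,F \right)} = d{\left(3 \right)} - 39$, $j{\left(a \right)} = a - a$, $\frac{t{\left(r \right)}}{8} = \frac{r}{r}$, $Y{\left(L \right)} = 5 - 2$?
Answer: $7552$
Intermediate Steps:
$d{\left(K \right)} = -3 + K$
$Y{\left(L \right)} = 3$
$t{\left(r \right)} = 8$ ($t{\left(r \right)} = 8 \frac{r}{r} = 8 \cdot 1 = 8$)
$j{\left(a \right)} = 0$
$N{\left(w,F \right)} = -39$ ($N{\left(w,F \right)} = \left(-3 + 3\right) - 39 = 0 - 39 = -39$)
$\left(7583 + t{\left(Y{\left(0 \right)} \right)}\right) + N{\left(-137,j{\left(-1 \right)} \right)} = \left(7583 + 8\right) - 39 = 7591 - 39 = 7552$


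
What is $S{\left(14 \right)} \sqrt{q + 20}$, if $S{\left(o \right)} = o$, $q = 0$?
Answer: $28 \sqrt{5} \approx 62.61$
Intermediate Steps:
$S{\left(14 \right)} \sqrt{q + 20} = 14 \sqrt{0 + 20} = 14 \sqrt{20} = 14 \cdot 2 \sqrt{5} = 28 \sqrt{5}$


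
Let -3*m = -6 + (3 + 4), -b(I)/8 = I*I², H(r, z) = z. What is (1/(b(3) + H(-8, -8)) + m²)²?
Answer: 46225/4064256 ≈ 0.011374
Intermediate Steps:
b(I) = -8*I³ (b(I) = -8*I*I² = -8*I³)
m = -⅓ (m = -(-6 + (3 + 4))/3 = -(-6 + 7)/3 = -⅓*1 = -⅓ ≈ -0.33333)
(1/(b(3) + H(-8, -8)) + m²)² = (1/(-8*3³ - 8) + (-⅓)²)² = (1/(-8*27 - 8) + ⅑)² = (1/(-216 - 8) + ⅑)² = (1/(-224) + ⅑)² = (-1/224 + ⅑)² = (215/2016)² = 46225/4064256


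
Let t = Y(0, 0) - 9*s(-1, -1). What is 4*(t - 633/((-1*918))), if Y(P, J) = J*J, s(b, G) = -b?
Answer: -5086/153 ≈ -33.242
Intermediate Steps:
Y(P, J) = J**2
t = -9 (t = 0**2 - (-9)*(-1) = 0 - 9*1 = 0 - 9 = -9)
4*(t - 633/((-1*918))) = 4*(-9 - 633/((-1*918))) = 4*(-9 - 633/(-918)) = 4*(-9 - 633*(-1/918)) = 4*(-9 + 211/306) = 4*(-2543/306) = -5086/153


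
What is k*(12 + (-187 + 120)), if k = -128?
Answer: 7040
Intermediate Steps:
k*(12 + (-187 + 120)) = -128*(12 + (-187 + 120)) = -128*(12 - 67) = -128*(-55) = 7040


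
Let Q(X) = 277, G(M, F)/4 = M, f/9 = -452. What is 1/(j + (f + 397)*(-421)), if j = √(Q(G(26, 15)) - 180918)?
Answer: 1545491/2388542611722 - I*√180641/2388542611722 ≈ 6.4704e-7 - 1.7794e-10*I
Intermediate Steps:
f = -4068 (f = 9*(-452) = -4068)
G(M, F) = 4*M
j = I*√180641 (j = √(277 - 180918) = √(-180641) = I*√180641 ≈ 425.02*I)
1/(j + (f + 397)*(-421)) = 1/(I*√180641 + (-4068 + 397)*(-421)) = 1/(I*√180641 - 3671*(-421)) = 1/(I*√180641 + 1545491) = 1/(1545491 + I*√180641)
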